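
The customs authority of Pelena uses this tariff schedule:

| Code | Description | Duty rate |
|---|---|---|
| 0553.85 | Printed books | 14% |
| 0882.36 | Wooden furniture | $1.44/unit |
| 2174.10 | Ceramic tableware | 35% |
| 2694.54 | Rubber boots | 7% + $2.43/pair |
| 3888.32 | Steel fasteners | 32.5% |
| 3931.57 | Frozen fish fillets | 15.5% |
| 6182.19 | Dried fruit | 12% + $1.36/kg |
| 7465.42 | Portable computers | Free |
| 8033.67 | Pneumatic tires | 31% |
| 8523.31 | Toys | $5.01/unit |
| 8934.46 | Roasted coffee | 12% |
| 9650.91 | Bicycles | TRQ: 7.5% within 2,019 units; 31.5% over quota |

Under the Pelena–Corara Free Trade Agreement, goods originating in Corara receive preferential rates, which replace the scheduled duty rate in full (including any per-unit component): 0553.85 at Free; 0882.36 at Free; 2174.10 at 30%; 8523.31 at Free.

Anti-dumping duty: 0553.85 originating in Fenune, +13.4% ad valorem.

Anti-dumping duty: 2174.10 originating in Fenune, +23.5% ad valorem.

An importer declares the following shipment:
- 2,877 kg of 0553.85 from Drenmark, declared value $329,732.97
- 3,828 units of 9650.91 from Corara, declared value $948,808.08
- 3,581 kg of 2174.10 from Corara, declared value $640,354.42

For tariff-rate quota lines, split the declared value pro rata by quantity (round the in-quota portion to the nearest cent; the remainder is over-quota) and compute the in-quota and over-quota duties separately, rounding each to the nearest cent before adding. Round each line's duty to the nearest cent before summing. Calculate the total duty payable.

$417,040.45

Line 1 (0553.85, Drenmark, 2,877 kg, $329,732.97):
Base rate for 0553.85 is 14%.
0553.85 has an FTA preferential rate, but origin Drenmark is not Corara; base rate stands.
The additional-duty order on 0553.85 targets Fenune, not Drenmark; it does not apply.
Duty = $329,732.97 × 14% = $46,162.62.
Line 2 (9650.91, Corara, 3,828 units, $948,808.08):
Code 9650.91 is under a tariff-rate quota (threshold 2,019 units). In-quota: 2,019 units at 7.5%; over-quota: 1,809 units at 31.5%.
Pro-rata value split: in-quota = $948,808.08 × 2,019/3,828 = $500,429.34; over-quota = $948,808.08 − $500,429.34 = $448,378.74.
In-quota duty = $500,429.34 × 7.5% = $37,532.20. Over-quota duty = $448,378.74 × 31.5% = $141,239.30.
Line duty = $37,532.20 + $141,239.30 = $178,771.50.
Line 3 (2174.10, Corara, 3,581 kg, $640,354.42):
Base rate for 2174.10 is 35%.
Origin Corara qualifies under the Pelena–Corara agreement and 2174.10 is covered: preferential rate 30% applies instead.
The additional-duty order on 2174.10 targets Fenune, not Corara; it does not apply.
Duty = $640,354.42 × 30% = $192,106.33.
Total = $46,162.62 + $178,771.50 + $192,106.33 = $417,040.45.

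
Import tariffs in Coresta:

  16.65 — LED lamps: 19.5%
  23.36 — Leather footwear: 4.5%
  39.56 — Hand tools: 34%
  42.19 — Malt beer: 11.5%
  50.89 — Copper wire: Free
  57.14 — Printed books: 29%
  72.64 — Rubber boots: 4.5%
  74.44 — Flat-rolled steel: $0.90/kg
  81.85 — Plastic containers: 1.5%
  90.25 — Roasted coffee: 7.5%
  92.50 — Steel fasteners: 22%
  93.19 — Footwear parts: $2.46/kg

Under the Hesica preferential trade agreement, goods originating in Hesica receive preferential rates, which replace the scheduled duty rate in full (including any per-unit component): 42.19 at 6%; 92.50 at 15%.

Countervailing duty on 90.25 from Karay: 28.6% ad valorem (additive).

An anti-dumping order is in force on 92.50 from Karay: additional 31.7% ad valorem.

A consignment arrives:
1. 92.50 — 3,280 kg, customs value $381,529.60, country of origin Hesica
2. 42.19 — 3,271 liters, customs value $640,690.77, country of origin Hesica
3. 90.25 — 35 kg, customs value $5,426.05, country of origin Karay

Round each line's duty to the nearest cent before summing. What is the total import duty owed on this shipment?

$97,629.69

Line 1 (92.50, Hesica, 3,280 kg, $381,529.60):
Base rate for 92.50 is 22%.
Origin Hesica qualifies under the Coresta–Hesica agreement and 92.50 is covered: preferential rate 15% applies instead.
The additional-duty order on 92.50 targets Karay, not Hesica; it does not apply.
Duty = $381,529.60 × 15% = $57,229.44.
Line 2 (42.19, Hesica, 3,271 liters, $640,690.77):
Base rate for 42.19 is 11.5%.
Origin Hesica qualifies under the Coresta–Hesica agreement and 42.19 is covered: preferential rate 6% applies instead.
Duty = $640,690.77 × 6% = $38,441.45.
Line 3 (90.25, Karay, 35 kg, $5,426.05):
Base rate for 90.25 is 7.5%.
Additional duty on 90.25 from Karay: +28.6%. Applied ad valorem rate: 7.5% + 28.6% = 36.1%.
Duty = $5,426.05 × 36.1% = $1,958.80.
Total = $57,229.44 + $38,441.45 + $1,958.80 = $97,629.69.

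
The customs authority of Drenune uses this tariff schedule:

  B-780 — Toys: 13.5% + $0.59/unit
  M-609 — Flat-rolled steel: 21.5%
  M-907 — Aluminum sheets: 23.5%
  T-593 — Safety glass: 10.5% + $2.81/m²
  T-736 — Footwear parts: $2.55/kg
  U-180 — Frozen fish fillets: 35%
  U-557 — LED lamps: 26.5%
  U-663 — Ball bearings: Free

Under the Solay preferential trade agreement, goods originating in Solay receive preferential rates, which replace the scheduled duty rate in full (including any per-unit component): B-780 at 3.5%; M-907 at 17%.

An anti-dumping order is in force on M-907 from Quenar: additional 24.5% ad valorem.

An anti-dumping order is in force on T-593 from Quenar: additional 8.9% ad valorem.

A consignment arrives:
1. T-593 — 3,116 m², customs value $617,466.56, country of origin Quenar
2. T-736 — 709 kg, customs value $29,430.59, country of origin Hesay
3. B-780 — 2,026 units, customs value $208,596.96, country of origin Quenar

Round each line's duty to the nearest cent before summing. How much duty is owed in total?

$159,708.35

Line 1 (T-593, Quenar, 3,116 m², $617,466.56):
Base rate for T-593 is 10.5% + $2.81/m².
Additional duty on T-593 from Quenar: +8.9%. Applied ad valorem rate: 10.5% + 8.9% = 19.4%.
Duty = $617,466.56 × 19.4% + 3,116 × $2.81 = $128,544.47.
Line 2 (T-736, Hesay, 709 kg, $29,430.59):
Base rate for T-736 is $2.55/kg.
Duty = 709 × $2.55 = $1,807.95.
Line 3 (B-780, Quenar, 2,026 units, $208,596.96):
Base rate for B-780 is 13.5% + $0.59/unit.
B-780 has an FTA preferential rate, but origin Quenar is not Solay; base rate stands.
Duty = $208,596.96 × 13.5% + 2,026 × $0.59 = $29,355.93.
Total = $128,544.47 + $1,807.95 + $29,355.93 = $159,708.35.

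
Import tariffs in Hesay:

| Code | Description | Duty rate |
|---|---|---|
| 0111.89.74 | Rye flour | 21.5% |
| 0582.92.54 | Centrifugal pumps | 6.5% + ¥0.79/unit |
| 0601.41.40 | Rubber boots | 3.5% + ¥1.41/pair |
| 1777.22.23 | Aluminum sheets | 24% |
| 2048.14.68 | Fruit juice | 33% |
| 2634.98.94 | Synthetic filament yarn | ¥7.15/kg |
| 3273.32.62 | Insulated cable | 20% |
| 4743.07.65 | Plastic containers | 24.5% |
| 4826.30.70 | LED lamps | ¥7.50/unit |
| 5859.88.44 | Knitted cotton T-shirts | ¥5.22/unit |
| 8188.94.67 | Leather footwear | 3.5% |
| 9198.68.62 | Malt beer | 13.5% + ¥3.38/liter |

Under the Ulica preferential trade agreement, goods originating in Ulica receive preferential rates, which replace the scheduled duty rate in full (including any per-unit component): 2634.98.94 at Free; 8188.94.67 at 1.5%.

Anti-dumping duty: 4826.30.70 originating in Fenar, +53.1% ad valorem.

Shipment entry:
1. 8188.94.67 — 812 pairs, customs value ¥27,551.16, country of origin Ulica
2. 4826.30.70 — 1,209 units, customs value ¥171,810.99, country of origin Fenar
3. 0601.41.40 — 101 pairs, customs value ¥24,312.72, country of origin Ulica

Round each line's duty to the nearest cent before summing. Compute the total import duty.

Line 1 (8188.94.67, Ulica, 812 pairs, ¥27,551.16):
Base rate for 8188.94.67 is 3.5%.
Origin Ulica qualifies under the Hesay–Ulica agreement and 8188.94.67 is covered: preferential rate 1.5% applies instead.
Duty = ¥27,551.16 × 1.5% = ¥413.27.
Line 2 (4826.30.70, Fenar, 1,209 units, ¥171,810.99):
Base rate for 4826.30.70 is ¥7.50/unit.
Additional duty on 4826.30.70 from Fenar: +53.1% ad valorem. Applied ad valorem rate = 53.1%.
Duty = ¥171,810.99 × 53.1% + 1,209 × ¥7.50 = ¥100,299.14.
Line 3 (0601.41.40, Ulica, 101 pairs, ¥24,312.72):
Base rate for 0601.41.40 is 3.5% + ¥1.41/pair.
Origin Ulica is the FTA partner but 0601.41.40 is not on the preference list; base rate stands.
Duty = ¥24,312.72 × 3.5% + 101 × ¥1.41 = ¥993.36.
Total = ¥413.27 + ¥100,299.14 + ¥993.36 = ¥101,705.77.

¥101,705.77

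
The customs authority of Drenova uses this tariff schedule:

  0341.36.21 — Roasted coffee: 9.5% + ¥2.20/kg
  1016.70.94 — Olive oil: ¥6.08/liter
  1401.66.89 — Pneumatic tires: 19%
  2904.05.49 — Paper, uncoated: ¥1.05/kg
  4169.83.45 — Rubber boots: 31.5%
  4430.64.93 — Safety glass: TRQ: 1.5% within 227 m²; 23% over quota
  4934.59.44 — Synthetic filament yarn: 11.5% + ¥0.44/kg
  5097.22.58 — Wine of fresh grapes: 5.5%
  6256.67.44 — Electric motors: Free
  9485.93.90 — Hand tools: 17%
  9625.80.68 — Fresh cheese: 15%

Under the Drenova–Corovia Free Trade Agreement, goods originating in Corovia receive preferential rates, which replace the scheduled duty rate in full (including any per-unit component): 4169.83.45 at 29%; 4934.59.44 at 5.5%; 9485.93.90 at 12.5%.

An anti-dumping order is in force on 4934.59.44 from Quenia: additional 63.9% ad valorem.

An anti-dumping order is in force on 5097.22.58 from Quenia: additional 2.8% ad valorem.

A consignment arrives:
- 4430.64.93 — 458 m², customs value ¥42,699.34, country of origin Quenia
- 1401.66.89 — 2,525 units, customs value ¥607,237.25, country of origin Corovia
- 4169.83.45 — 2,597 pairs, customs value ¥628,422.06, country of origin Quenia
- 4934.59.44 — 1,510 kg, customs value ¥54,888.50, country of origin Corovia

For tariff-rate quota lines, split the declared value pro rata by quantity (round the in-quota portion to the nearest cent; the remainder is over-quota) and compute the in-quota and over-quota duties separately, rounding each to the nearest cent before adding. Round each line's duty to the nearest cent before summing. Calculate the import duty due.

Line 1 (4430.64.93, Quenia, 458 m², ¥42,699.34):
Code 4430.64.93 is under a tariff-rate quota (threshold 227 m²). In-quota: 227 m² at 1.5%; over-quota: 231 m² at 23%.
Pro-rata value split: in-quota = ¥42,699.34 × 227/458 = ¥21,163.21; over-quota = ¥42,699.34 − ¥21,163.21 = ¥21,536.13.
In-quota duty = ¥21,163.21 × 1.5% = ¥317.45. Over-quota duty = ¥21,536.13 × 23% = ¥4,953.31.
Line duty = ¥317.45 + ¥4,953.31 = ¥5,270.76.
Line 2 (1401.66.89, Corovia, 2,525 units, ¥607,237.25):
Base rate for 1401.66.89 is 19%.
Origin Corovia is the FTA partner but 1401.66.89 is not on the preference list; base rate stands.
Duty = ¥607,237.25 × 19% = ¥115,375.08.
Line 3 (4169.83.45, Quenia, 2,597 pairs, ¥628,422.06):
Base rate for 4169.83.45 is 31.5%.
4169.83.45 has an FTA preferential rate, but origin Quenia is not Corovia; base rate stands.
Duty = ¥628,422.06 × 31.5% = ¥197,952.95.
Line 4 (4934.59.44, Corovia, 1,510 kg, ¥54,888.50):
Base rate for 4934.59.44 is 11.5% + ¥0.44/kg.
Origin Corovia qualifies under the Drenova–Corovia agreement and 4934.59.44 is covered: preferential rate 5.5% applies instead.
The additional-duty order on 4934.59.44 targets Quenia, not Corovia; it does not apply.
Duty = ¥54,888.50 × 5.5% = ¥3,018.87.
Total = ¥5,270.76 + ¥115,375.08 + ¥197,952.95 + ¥3,018.87 = ¥321,617.66.

¥321,617.66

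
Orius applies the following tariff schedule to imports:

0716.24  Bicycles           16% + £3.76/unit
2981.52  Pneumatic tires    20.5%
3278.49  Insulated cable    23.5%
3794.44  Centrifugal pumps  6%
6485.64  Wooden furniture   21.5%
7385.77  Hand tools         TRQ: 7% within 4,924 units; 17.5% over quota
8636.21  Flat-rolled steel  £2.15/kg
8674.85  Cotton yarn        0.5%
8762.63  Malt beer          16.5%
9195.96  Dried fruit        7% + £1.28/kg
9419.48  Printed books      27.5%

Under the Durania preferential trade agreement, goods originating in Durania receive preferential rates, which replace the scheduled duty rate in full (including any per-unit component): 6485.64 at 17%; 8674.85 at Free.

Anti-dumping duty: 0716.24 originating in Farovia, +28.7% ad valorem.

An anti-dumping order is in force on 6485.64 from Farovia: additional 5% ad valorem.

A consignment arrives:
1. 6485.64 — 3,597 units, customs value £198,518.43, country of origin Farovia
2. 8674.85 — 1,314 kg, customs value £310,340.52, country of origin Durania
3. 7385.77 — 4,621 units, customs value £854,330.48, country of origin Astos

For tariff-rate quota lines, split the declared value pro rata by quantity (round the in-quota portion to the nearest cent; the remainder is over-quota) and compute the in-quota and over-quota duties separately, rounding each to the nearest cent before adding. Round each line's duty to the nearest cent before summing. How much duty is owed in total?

Line 1 (6485.64, Farovia, 3,597 units, £198,518.43):
Base rate for 6485.64 is 21.5%.
6485.64 has an FTA preferential rate, but origin Farovia is not Durania; base rate stands.
Additional duty on 6485.64 from Farovia: +5%. Applied ad valorem rate: 21.5% + 5% = 26.5%.
Duty = £198,518.43 × 26.5% = £52,607.38.
Line 2 (8674.85, Durania, 1,314 kg, £310,340.52):
Base rate for 8674.85 is 0.5%.
Origin Durania qualifies under the Orius–Durania agreement and 8674.85 is covered: preferential rate Free applies instead.
Duty = £310,340.52 × 0% = £0.00.
Line 3 (7385.77, Astos, 4,621 units, £854,330.48):
Code 7385.77 is under a tariff-rate quota (threshold 4,924 units). Quantity 4,621 units is within the quota, so the in-quota rate 7% applies to the full value.
Duty = £854,330.48 × 7% = £59,803.13.
Total = £52,607.38 + £0.00 + £59,803.13 = £112,410.51.

£112,410.51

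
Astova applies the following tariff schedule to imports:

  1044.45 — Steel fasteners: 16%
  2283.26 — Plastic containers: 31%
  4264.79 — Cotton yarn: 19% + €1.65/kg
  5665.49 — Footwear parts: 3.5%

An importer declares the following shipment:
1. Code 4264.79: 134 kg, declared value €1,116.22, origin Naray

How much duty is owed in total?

Line 1 (4264.79, Naray, 134 kg, €1,116.22):
Base rate for 4264.79 is 19% + €1.65/kg.
Duty = €1,116.22 × 19% + 134 × €1.65 = €433.18.

€433.18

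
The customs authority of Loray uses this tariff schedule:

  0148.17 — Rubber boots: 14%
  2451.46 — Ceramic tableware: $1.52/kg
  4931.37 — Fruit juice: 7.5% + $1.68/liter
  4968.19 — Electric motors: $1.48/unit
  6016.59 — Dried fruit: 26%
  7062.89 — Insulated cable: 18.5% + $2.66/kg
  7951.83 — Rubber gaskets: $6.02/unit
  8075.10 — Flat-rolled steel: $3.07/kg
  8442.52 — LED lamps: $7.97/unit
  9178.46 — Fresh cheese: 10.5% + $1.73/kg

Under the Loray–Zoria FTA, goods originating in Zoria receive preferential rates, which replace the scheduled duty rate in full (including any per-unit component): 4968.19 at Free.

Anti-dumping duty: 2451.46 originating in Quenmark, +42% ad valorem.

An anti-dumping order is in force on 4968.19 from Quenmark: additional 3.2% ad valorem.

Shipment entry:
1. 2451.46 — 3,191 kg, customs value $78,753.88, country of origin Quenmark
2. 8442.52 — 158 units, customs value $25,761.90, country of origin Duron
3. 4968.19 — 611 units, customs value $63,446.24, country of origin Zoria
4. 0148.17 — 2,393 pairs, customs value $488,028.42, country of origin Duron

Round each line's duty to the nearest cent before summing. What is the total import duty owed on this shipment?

Line 1 (2451.46, Quenmark, 3,191 kg, $78,753.88):
Base rate for 2451.46 is $1.52/kg.
Additional duty on 2451.46 from Quenmark: +42% ad valorem. Applied ad valorem rate = 42%.
Duty = $78,753.88 × 42% + 3,191 × $1.52 = $37,926.95.
Line 2 (8442.52, Duron, 158 units, $25,761.90):
Base rate for 8442.52 is $7.97/unit.
Duty = 158 × $7.97 = $1,259.26.
Line 3 (4968.19, Zoria, 611 units, $63,446.24):
Base rate for 4968.19 is $1.48/unit.
Origin Zoria qualifies under the Loray–Zoria agreement and 4968.19 is covered: preferential rate Free applies instead.
The additional-duty order on 4968.19 targets Quenmark, not Zoria; it does not apply.
Duty = $63,446.24 × 0% = $0.00.
Line 4 (0148.17, Duron, 2,393 pairs, $488,028.42):
Base rate for 0148.17 is 14%.
Duty = $488,028.42 × 14% = $68,323.98.
Total = $37,926.95 + $1,259.26 + $0.00 + $68,323.98 = $107,510.19.

$107,510.19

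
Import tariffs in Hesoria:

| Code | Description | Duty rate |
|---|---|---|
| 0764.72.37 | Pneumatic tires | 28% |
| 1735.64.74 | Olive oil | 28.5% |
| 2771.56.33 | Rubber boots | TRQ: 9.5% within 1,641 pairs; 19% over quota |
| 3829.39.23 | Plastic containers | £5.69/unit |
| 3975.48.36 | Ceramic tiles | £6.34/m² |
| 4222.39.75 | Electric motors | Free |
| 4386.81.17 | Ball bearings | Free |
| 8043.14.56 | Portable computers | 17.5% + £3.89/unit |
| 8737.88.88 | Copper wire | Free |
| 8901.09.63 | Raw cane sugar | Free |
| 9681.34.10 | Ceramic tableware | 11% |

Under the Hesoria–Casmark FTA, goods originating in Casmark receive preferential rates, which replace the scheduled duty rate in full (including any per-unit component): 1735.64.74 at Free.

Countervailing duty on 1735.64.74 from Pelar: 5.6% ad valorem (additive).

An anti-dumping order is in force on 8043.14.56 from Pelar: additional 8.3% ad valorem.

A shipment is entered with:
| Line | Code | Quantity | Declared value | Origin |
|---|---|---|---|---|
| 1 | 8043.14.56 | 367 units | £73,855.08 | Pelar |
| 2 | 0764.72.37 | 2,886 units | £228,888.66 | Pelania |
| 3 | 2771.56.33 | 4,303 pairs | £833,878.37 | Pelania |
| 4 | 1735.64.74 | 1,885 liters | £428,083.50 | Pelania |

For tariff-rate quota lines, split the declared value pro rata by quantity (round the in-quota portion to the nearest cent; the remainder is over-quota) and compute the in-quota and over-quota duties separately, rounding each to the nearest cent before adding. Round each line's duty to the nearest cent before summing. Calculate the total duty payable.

£334,800.86

Line 1 (8043.14.56, Pelar, 367 units, £73,855.08):
Base rate for 8043.14.56 is 17.5% + £3.89/unit.
Additional duty on 8043.14.56 from Pelar: +8.3%. Applied ad valorem rate: 17.5% + 8.3% = 25.8%.
Duty = £73,855.08 × 25.8% + 367 × £3.89 = £20,482.24.
Line 2 (0764.72.37, Pelania, 2,886 units, £228,888.66):
Base rate for 0764.72.37 is 28%.
Duty = £228,888.66 × 28% = £64,088.82.
Line 3 (2771.56.33, Pelania, 4,303 pairs, £833,878.37):
Code 2771.56.33 is under a tariff-rate quota (threshold 1,641 pairs). In-quota: 1,641 pairs at 9.5%; over-quota: 2,662 pairs at 19%.
Pro-rata value split: in-quota = £833,878.37 × 1,641/4,303 = £318,009.39; over-quota = £833,878.37 − £318,009.39 = £515,868.98.
In-quota duty = £318,009.39 × 9.5% = £30,210.89. Over-quota duty = £515,868.98 × 19% = £98,015.11.
Line duty = £30,210.89 + £98,015.11 = £128,226.00.
Line 4 (1735.64.74, Pelania, 1,885 liters, £428,083.50):
Base rate for 1735.64.74 is 28.5%.
1735.64.74 has an FTA preferential rate, but origin Pelania is not Casmark; base rate stands.
The additional-duty order on 1735.64.74 targets Pelar, not Pelania; it does not apply.
Duty = £428,083.50 × 28.5% = £122,003.80.
Total = £20,482.24 + £64,088.82 + £128,226.00 + £122,003.80 = £334,800.86.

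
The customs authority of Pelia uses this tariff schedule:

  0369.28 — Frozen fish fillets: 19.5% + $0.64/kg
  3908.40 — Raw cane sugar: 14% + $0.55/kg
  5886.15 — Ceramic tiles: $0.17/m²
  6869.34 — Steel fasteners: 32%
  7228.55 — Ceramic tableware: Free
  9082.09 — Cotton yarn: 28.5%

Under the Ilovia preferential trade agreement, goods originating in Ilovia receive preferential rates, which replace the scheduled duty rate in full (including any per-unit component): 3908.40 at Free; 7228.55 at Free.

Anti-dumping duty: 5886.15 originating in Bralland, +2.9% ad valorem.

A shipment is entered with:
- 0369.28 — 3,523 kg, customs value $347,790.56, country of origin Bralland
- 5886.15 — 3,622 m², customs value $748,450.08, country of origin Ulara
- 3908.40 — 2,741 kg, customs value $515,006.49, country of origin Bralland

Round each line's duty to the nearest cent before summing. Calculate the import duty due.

$144,298.08

Line 1 (0369.28, Bralland, 3,523 kg, $347,790.56):
Base rate for 0369.28 is 19.5% + $0.64/kg.
Duty = $347,790.56 × 19.5% + 3,523 × $0.64 = $70,073.88.
Line 2 (5886.15, Ulara, 3,622 m², $748,450.08):
Base rate for 5886.15 is $0.17/m².
The additional-duty order on 5886.15 targets Bralland, not Ulara; it does not apply.
Duty = 3,622 × $0.17 = $615.74.
Line 3 (3908.40, Bralland, 2,741 kg, $515,006.49):
Base rate for 3908.40 is 14% + $0.55/kg.
3908.40 has an FTA preferential rate, but origin Bralland is not Ilovia; base rate stands.
Duty = $515,006.49 × 14% + 2,741 × $0.55 = $73,608.46.
Total = $70,073.88 + $615.74 + $73,608.46 = $144,298.08.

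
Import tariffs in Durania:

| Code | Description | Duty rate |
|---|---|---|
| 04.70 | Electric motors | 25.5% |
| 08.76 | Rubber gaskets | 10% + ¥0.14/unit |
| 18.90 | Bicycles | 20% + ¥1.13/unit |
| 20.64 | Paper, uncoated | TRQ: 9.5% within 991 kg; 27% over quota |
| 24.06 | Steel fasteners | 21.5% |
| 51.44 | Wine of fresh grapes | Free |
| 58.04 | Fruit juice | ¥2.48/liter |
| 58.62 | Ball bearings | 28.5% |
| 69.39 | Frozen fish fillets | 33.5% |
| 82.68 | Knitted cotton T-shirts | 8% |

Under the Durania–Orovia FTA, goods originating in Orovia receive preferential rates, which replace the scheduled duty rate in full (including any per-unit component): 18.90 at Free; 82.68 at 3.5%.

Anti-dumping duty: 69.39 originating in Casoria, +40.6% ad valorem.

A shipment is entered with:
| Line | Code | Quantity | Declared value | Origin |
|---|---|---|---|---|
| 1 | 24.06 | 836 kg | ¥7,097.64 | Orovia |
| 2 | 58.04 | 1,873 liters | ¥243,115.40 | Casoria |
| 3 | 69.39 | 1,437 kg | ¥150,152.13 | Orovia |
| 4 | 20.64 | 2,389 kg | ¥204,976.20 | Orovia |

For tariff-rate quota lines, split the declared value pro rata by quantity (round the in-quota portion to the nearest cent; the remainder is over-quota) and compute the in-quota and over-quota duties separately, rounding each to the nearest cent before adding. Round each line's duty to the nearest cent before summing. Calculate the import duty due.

Line 1 (24.06, Orovia, 836 kg, ¥7,097.64):
Base rate for 24.06 is 21.5%.
Origin Orovia is the FTA partner but 24.06 is not on the preference list; base rate stands.
Duty = ¥7,097.64 × 21.5% = ¥1,525.99.
Line 2 (58.04, Casoria, 1,873 liters, ¥243,115.40):
Base rate for 58.04 is ¥2.48/liter.
Duty = 1,873 × ¥2.48 = ¥4,645.04.
Line 3 (69.39, Orovia, 1,437 kg, ¥150,152.13):
Base rate for 69.39 is 33.5%.
Origin Orovia is the FTA partner but 69.39 is not on the preference list; base rate stands.
The additional-duty order on 69.39 targets Casoria, not Orovia; it does not apply.
Duty = ¥150,152.13 × 33.5% = ¥50,300.96.
Line 4 (20.64, Orovia, 2,389 kg, ¥204,976.20):
Code 20.64 is under a tariff-rate quota (threshold 991 kg). In-quota: 991 kg at 9.5%; over-quota: 1,398 kg at 27%.
Pro-rata value split: in-quota = ¥204,976.20 × 991/2,389 = ¥85,027.80; over-quota = ¥204,976.20 − ¥85,027.80 = ¥119,948.40.
In-quota duty = ¥85,027.80 × 9.5% = ¥8,077.64. Over-quota duty = ¥119,948.40 × 27% = ¥32,386.07.
Line duty = ¥8,077.64 + ¥32,386.07 = ¥40,463.71.
Total = ¥1,525.99 + ¥4,645.04 + ¥50,300.96 + ¥40,463.71 = ¥96,935.70.

¥96,935.70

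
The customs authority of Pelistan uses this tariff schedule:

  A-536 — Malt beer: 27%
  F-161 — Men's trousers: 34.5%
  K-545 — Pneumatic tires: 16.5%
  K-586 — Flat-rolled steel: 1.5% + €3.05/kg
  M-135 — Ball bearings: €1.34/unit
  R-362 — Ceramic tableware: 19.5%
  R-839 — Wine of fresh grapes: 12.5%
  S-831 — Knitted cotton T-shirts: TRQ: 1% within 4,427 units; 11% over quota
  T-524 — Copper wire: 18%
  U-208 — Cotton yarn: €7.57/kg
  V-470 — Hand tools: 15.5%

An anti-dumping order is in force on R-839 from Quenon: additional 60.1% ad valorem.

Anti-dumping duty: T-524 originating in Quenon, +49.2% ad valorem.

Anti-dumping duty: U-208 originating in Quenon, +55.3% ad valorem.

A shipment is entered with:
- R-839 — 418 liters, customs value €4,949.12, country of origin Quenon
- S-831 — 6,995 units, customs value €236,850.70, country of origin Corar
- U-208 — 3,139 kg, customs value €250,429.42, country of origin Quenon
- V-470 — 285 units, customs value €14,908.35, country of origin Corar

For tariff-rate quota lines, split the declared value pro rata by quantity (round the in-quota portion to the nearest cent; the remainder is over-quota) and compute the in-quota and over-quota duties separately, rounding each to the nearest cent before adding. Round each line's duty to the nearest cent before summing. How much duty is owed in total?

€179,217.30

Line 1 (R-839, Quenon, 418 liters, €4,949.12):
Base rate for R-839 is 12.5%.
Additional duty on R-839 from Quenon: +60.1%. Applied ad valorem rate: 12.5% + 60.1% = 72.6%.
Duty = €4,949.12 × 72.6% = €3,593.06.
Line 2 (S-831, Corar, 6,995 units, €236,850.70):
Code S-831 is under a tariff-rate quota (threshold 4,427 units). In-quota: 4,427 units at 1%; over-quota: 2,568 units at 11%.
Pro-rata value split: in-quota = €236,850.70 × 4,427/6,995 = €149,898.22; over-quota = €236,850.70 − €149,898.22 = €86,952.48.
In-quota duty = €149,898.22 × 1% = €1,498.98. Over-quota duty = €86,952.48 × 11% = €9,564.77.
Line duty = €1,498.98 + €9,564.77 = €11,063.75.
Line 3 (U-208, Quenon, 3,139 kg, €250,429.42):
Base rate for U-208 is €7.57/kg.
Additional duty on U-208 from Quenon: +55.3% ad valorem. Applied ad valorem rate = 55.3%.
Duty = €250,429.42 × 55.3% + 3,139 × €7.57 = €162,249.70.
Line 4 (V-470, Corar, 285 units, €14,908.35):
Base rate for V-470 is 15.5%.
Duty = €14,908.35 × 15.5% = €2,310.79.
Total = €3,593.06 + €11,063.75 + €162,249.70 + €2,310.79 = €179,217.30.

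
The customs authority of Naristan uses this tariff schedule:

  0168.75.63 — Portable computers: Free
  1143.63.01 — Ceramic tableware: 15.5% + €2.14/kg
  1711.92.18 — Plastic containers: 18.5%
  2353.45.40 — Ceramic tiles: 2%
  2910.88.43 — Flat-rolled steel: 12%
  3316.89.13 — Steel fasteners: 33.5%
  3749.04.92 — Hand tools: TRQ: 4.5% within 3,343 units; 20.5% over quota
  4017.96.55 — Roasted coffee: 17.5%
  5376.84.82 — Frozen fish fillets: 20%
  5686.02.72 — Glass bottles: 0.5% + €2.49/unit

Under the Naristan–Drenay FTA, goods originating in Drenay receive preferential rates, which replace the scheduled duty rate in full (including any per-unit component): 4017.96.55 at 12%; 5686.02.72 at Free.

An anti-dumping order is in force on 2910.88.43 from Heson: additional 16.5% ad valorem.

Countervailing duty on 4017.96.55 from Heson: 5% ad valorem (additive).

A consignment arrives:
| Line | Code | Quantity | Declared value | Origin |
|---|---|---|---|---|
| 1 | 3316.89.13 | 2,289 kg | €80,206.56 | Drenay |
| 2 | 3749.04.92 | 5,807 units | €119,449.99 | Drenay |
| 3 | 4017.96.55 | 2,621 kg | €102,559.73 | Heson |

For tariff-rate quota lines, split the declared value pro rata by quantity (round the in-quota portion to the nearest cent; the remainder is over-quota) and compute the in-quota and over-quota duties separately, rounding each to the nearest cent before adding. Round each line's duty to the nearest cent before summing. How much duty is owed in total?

Line 1 (3316.89.13, Drenay, 2,289 kg, €80,206.56):
Base rate for 3316.89.13 is 33.5%.
Origin Drenay is the FTA partner but 3316.89.13 is not on the preference list; base rate stands.
Duty = €80,206.56 × 33.5% = €26,869.20.
Line 2 (3749.04.92, Drenay, 5,807 units, €119,449.99):
Code 3749.04.92 is under a tariff-rate quota (threshold 3,343 units). In-quota: 3,343 units at 4.5%; over-quota: 2,464 units at 20.5%.
Pro-rata value split: in-quota = €119,449.99 × 3,343/5,807 = €68,765.51; over-quota = €119,449.99 − €68,765.51 = €50,684.48.
In-quota duty = €68,765.51 × 4.5% = €3,094.45. Over-quota duty = €50,684.48 × 20.5% = €10,390.32.
Line duty = €3,094.45 + €10,390.32 = €13,484.77.
Line 3 (4017.96.55, Heson, 2,621 kg, €102,559.73):
Base rate for 4017.96.55 is 17.5%.
4017.96.55 has an FTA preferential rate, but origin Heson is not Drenay; base rate stands.
Additional duty on 4017.96.55 from Heson: +5%. Applied ad valorem rate: 17.5% + 5% = 22.5%.
Duty = €102,559.73 × 22.5% = €23,075.94.
Total = €26,869.20 + €13,484.77 + €23,075.94 = €63,429.91.

€63,429.91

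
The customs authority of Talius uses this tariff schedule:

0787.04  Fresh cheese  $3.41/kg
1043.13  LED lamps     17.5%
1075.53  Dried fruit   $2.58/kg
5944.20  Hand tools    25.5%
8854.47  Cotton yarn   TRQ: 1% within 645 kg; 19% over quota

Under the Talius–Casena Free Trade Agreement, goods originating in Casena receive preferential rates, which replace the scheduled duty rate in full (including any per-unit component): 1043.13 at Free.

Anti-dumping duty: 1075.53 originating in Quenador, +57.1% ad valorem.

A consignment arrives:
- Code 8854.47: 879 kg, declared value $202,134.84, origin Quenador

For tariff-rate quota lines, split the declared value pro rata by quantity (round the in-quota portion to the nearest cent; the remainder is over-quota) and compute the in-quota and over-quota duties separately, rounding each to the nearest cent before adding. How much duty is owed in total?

$11,707.26

Line 1 (8854.47, Quenador, 879 kg, $202,134.84):
Code 8854.47 is under a tariff-rate quota (threshold 645 kg). In-quota: 645 kg at 1%; over-quota: 234 kg at 19%.
Pro-rata value split: in-quota = $202,134.84 × 645/879 = $148,324.20; over-quota = $202,134.84 − $148,324.20 = $53,810.64.
In-quota duty = $148,324.20 × 1% = $1,483.24. Over-quota duty = $53,810.64 × 19% = $10,224.02.
Line duty = $1,483.24 + $10,224.02 = $11,707.26.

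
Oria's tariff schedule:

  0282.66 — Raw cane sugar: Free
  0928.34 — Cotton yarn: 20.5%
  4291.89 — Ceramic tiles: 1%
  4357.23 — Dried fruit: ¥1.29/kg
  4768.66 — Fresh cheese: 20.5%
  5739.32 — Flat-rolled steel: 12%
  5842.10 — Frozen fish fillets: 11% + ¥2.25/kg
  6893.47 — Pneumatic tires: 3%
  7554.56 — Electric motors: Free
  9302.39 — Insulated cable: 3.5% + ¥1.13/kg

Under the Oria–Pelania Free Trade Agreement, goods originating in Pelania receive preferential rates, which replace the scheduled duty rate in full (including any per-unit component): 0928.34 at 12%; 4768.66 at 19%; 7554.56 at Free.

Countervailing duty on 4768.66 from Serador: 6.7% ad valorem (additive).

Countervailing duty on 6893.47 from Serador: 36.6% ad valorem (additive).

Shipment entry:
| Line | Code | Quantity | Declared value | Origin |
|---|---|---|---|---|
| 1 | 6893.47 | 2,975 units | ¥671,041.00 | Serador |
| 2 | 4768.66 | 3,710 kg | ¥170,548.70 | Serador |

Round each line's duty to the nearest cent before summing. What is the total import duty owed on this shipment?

Line 1 (6893.47, Serador, 2,975 units, ¥671,041.00):
Base rate for 6893.47 is 3%.
Additional duty on 6893.47 from Serador: +36.6%. Applied ad valorem rate: 3% + 36.6% = 39.6%.
Duty = ¥671,041.00 × 39.6% = ¥265,732.24.
Line 2 (4768.66, Serador, 3,710 kg, ¥170,548.70):
Base rate for 4768.66 is 20.5%.
4768.66 has an FTA preferential rate, but origin Serador is not Pelania; base rate stands.
Additional duty on 4768.66 from Serador: +6.7%. Applied ad valorem rate: 20.5% + 6.7% = 27.2%.
Duty = ¥170,548.70 × 27.2% = ¥46,389.25.
Total = ¥265,732.24 + ¥46,389.25 = ¥312,121.49.

¥312,121.49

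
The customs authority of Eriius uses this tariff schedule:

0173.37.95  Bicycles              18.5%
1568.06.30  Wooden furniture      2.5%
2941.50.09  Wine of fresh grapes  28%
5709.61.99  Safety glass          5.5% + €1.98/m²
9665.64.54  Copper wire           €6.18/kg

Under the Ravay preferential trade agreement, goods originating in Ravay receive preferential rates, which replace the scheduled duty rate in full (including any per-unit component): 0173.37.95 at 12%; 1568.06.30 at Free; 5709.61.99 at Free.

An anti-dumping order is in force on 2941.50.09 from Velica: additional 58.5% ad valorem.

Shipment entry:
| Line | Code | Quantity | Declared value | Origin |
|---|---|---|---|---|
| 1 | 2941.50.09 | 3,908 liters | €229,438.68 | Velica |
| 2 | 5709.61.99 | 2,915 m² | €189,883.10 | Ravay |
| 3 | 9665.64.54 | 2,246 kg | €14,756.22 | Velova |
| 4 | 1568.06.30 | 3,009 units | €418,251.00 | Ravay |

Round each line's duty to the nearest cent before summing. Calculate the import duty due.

€212,344.74

Line 1 (2941.50.09, Velica, 3,908 liters, €229,438.68):
Base rate for 2941.50.09 is 28%.
Additional duty on 2941.50.09 from Velica: +58.5%. Applied ad valorem rate: 28% + 58.5% = 86.5%.
Duty = €229,438.68 × 86.5% = €198,464.46.
Line 2 (5709.61.99, Ravay, 2,915 m², €189,883.10):
Base rate for 5709.61.99 is 5.5% + €1.98/m².
Origin Ravay qualifies under the Eriius–Ravay agreement and 5709.61.99 is covered: preferential rate Free applies instead.
Duty = €189,883.10 × 0% = €0.00.
Line 3 (9665.64.54, Velova, 2,246 kg, €14,756.22):
Base rate for 9665.64.54 is €6.18/kg.
Duty = 2,246 × €6.18 = €13,880.28.
Line 4 (1568.06.30, Ravay, 3,009 units, €418,251.00):
Base rate for 1568.06.30 is 2.5%.
Origin Ravay qualifies under the Eriius–Ravay agreement and 1568.06.30 is covered: preferential rate Free applies instead.
Duty = €418,251.00 × 0% = €0.00.
Total = €198,464.46 + €0.00 + €13,880.28 + €0.00 = €212,344.74.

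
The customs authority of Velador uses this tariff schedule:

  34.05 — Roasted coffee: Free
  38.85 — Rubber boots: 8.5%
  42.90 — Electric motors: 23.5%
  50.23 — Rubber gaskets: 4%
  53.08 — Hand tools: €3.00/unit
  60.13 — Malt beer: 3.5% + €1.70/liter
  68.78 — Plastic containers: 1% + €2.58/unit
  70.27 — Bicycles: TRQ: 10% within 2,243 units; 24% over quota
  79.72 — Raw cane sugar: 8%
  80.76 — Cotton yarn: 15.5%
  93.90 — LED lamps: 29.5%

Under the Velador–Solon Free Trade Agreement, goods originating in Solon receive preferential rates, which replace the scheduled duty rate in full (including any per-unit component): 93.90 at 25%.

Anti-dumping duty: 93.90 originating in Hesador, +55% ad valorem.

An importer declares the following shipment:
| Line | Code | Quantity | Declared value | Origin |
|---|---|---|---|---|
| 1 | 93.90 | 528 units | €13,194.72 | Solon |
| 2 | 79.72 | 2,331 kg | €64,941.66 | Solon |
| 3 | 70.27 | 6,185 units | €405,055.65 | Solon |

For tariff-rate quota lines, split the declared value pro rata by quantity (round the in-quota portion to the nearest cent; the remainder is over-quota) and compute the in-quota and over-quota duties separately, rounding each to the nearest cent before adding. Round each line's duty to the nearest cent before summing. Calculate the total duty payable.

€85,142.20

Line 1 (93.90, Solon, 528 units, €13,194.72):
Base rate for 93.90 is 29.5%.
Origin Solon qualifies under the Velador–Solon agreement and 93.90 is covered: preferential rate 25% applies instead.
The additional-duty order on 93.90 targets Hesador, not Solon; it does not apply.
Duty = €13,194.72 × 25% = €3,298.68.
Line 2 (79.72, Solon, 2,331 kg, €64,941.66):
Base rate for 79.72 is 8%.
Origin Solon is the FTA partner but 79.72 is not on the preference list; base rate stands.
Duty = €64,941.66 × 8% = €5,195.33.
Line 3 (70.27, Solon, 6,185 units, €405,055.65):
Code 70.27 is under a tariff-rate quota (threshold 2,243 units). In-quota: 2,243 units at 10%; over-quota: 3,942 units at 24%.
Pro-rata value split: in-quota = €405,055.65 × 2,243/6,185 = €146,894.07; over-quota = €405,055.65 − €146,894.07 = €258,161.58.
In-quota duty = €146,894.07 × 10% = €14,689.41. Over-quota duty = €258,161.58 × 24% = €61,958.78.
Line duty = €14,689.41 + €61,958.78 = €76,648.19.
Total = €3,298.68 + €5,195.33 + €76,648.19 = €85,142.20.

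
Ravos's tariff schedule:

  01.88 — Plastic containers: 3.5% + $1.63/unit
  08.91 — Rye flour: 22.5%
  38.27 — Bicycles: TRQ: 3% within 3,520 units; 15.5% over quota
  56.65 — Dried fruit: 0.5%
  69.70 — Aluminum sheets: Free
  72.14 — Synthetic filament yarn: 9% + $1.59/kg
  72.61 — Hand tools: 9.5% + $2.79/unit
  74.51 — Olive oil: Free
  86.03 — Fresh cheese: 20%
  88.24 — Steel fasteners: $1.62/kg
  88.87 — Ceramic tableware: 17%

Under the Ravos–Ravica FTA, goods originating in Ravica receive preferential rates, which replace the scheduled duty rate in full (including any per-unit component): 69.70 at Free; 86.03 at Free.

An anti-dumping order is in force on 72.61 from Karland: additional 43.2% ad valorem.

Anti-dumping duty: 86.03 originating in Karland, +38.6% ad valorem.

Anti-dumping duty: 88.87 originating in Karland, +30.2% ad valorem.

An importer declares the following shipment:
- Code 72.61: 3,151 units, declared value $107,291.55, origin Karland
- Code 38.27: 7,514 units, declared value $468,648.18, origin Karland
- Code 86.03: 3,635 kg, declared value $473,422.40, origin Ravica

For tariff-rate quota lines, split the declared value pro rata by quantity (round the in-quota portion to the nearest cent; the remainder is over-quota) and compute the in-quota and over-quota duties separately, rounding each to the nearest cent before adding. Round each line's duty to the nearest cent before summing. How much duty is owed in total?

$110,531.61

Line 1 (72.61, Karland, 3,151 units, $107,291.55):
Base rate for 72.61 is 9.5% + $2.79/unit.
Additional duty on 72.61 from Karland: +43.2%. Applied ad valorem rate: 9.5% + 43.2% = 52.7%.
Duty = $107,291.55 × 52.7% + 3,151 × $2.79 = $65,333.94.
Line 2 (38.27, Karland, 7,514 units, $468,648.18):
Code 38.27 is under a tariff-rate quota (threshold 3,520 units). In-quota: 3,520 units at 3%; over-quota: 3,994 units at 15.5%.
Pro-rata value split: in-quota = $468,648.18 × 3,520/7,514 = $219,542.40; over-quota = $468,648.18 − $219,542.40 = $249,105.78.
In-quota duty = $219,542.40 × 3% = $6,586.27. Over-quota duty = $249,105.78 × 15.5% = $38,611.40.
Line duty = $6,586.27 + $38,611.40 = $45,197.67.
Line 3 (86.03, Ravica, 3,635 kg, $473,422.40):
Base rate for 86.03 is 20%.
Origin Ravica qualifies under the Ravos–Ravica agreement and 86.03 is covered: preferential rate Free applies instead.
The additional-duty order on 86.03 targets Karland, not Ravica; it does not apply.
Duty = $473,422.40 × 0% = $0.00.
Total = $65,333.94 + $45,197.67 + $0.00 = $110,531.61.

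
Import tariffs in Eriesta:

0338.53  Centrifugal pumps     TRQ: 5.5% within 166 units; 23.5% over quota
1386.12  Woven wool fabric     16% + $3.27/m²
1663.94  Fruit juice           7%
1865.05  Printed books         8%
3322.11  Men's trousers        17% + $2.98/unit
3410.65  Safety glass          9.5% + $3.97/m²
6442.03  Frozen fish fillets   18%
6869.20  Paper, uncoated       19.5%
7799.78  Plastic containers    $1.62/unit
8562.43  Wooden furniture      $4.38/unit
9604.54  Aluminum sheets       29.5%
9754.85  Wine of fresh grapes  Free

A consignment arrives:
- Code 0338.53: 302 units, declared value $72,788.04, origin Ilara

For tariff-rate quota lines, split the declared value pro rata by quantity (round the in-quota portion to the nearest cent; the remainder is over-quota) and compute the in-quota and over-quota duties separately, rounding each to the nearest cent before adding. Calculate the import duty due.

Line 1 (0338.53, Ilara, 302 units, $72,788.04):
Code 0338.53 is under a tariff-rate quota (threshold 166 units). In-quota: 166 units at 5.5%; over-quota: 136 units at 23.5%.
Pro-rata value split: in-quota = $72,788.04 × 166/302 = $40,009.32; over-quota = $72,788.04 − $40,009.32 = $32,778.72.
In-quota duty = $40,009.32 × 5.5% = $2,200.51. Over-quota duty = $32,778.72 × 23.5% = $7,703.00.
Line duty = $2,200.51 + $7,703.00 = $9,903.51.

$9,903.51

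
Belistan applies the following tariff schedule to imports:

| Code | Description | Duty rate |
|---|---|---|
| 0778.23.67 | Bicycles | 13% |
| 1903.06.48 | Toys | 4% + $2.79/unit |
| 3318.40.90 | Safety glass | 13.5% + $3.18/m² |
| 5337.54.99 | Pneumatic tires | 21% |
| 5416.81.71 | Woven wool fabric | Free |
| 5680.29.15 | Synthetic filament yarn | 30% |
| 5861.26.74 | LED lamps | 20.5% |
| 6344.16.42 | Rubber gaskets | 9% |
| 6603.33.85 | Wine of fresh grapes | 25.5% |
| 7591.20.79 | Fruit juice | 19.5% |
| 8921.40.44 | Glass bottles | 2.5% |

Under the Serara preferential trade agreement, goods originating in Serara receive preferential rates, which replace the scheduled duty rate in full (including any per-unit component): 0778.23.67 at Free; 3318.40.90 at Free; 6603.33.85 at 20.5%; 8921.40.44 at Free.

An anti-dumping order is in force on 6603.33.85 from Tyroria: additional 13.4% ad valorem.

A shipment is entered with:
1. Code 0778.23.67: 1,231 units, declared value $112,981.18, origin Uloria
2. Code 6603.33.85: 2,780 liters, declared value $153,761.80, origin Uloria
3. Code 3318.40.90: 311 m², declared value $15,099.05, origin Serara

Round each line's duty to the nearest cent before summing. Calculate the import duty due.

Line 1 (0778.23.67, Uloria, 1,231 units, $112,981.18):
Base rate for 0778.23.67 is 13%.
0778.23.67 has an FTA preferential rate, but origin Uloria is not Serara; base rate stands.
Duty = $112,981.18 × 13% = $14,687.55.
Line 2 (6603.33.85, Uloria, 2,780 liters, $153,761.80):
Base rate for 6603.33.85 is 25.5%.
6603.33.85 has an FTA preferential rate, but origin Uloria is not Serara; base rate stands.
The additional-duty order on 6603.33.85 targets Tyroria, not Uloria; it does not apply.
Duty = $153,761.80 × 25.5% = $39,209.26.
Line 3 (3318.40.90, Serara, 311 m², $15,099.05):
Base rate for 3318.40.90 is 13.5% + $3.18/m².
Origin Serara qualifies under the Belistan–Serara agreement and 3318.40.90 is covered: preferential rate Free applies instead.
Duty = $15,099.05 × 0% = $0.00.
Total = $14,687.55 + $39,209.26 + $0.00 = $53,896.81.

$53,896.81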